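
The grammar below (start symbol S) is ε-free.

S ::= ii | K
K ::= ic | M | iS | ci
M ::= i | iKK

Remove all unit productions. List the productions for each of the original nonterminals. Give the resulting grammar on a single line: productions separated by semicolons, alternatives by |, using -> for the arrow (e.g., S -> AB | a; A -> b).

S -> i | ci | iS | ic | ii | iKK; K -> i | ci | iS | ic | iKK; M -> i | iKK

Unit productions: K->M, S->K.
Unit pairs (A ⇒* B via units): (K,M), (S,K), (S,M).
S: inherits non-unit rules of {K, M, S} → ci | i | iKK | iS | ic | ii.
K: inherits non-unit rules of {K, M} → ci | i | iKK | iS | ic.
M: inherits non-unit rules of {M} → i | iKK.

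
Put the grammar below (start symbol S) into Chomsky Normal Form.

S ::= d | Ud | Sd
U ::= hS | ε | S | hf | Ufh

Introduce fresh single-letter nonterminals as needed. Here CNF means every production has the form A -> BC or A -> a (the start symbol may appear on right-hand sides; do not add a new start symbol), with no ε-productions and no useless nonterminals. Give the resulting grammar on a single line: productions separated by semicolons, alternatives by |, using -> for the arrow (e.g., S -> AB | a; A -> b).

S -> d | SA | UA; A -> d; B -> f; C -> h; D -> BC; U -> d | BC | CB | CS | SA | UA | UD

Nullable: {U}; after ε-elimination: S -> d | Sd | Ud; U -> S | fh | hS | hf | Ufh.
After unit-elimination: S -> d | Sd | Ud; U -> d | Sd | Ud | fh | hS | hf | Ufh.
TERM: introduce A -> d, B -> f, C -> h and substitute in every rule of length ≥2.
BIN: U -> UBC becomes U -> UD, D -> BC.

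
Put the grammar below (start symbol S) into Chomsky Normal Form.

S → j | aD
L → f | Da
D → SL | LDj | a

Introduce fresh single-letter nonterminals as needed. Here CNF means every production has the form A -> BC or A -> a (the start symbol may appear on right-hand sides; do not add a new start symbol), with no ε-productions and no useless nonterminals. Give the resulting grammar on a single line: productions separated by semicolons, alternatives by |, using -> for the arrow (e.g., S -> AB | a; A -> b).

No ε-productions.
No unit productions to eliminate.
TERM: introduce B -> a, A -> j and substitute in every rule of length ≥2.
BIN: D -> LDA becomes D -> LC, C -> DA.

S -> j | BD; A -> j; B -> a; C -> DA; D -> a | LC | SL; L -> f | DB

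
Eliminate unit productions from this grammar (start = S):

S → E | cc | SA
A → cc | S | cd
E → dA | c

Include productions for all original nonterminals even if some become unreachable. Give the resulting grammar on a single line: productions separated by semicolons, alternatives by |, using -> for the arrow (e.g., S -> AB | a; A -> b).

S -> c | SA | cc | dA; A -> c | SA | cc | cd | dA; E -> c | dA

Unit productions: A->S, S->E.
Unit pairs (A ⇒* B via units): (A,E), (A,S), (S,E).
S: inherits non-unit rules of {E, S} → SA | c | cc | dA.
A: inherits non-unit rules of {A, E, S} → SA | c | cc | cd | dA.
E: inherits non-unit rules of {E} → c | dA.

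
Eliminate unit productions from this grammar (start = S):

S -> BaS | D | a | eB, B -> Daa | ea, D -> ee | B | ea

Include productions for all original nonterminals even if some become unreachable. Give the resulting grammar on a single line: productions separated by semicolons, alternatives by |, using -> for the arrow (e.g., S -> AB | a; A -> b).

S -> a | eB | ea | ee | BaS | Daa; B -> ea | Daa; D -> ea | ee | Daa

Unit productions: D->B, S->D.
Unit pairs (A ⇒* B via units): (D,B), (S,B), (S,D).
S: inherits non-unit rules of {B, D, S} → BaS | Daa | a | eB | ea | ee.
B: inherits non-unit rules of {B} → Daa | ea.
D: inherits non-unit rules of {B, D} → Daa | ea | ee.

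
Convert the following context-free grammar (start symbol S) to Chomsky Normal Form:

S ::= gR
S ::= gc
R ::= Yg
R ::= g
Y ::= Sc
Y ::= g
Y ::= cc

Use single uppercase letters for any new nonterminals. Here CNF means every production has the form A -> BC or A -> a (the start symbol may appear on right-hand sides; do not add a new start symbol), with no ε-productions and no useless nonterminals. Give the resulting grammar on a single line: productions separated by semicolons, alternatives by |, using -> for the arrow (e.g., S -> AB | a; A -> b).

S -> AB | AR; A -> g; B -> c; R -> g | YA; Y -> g | BB | SB

No ε-productions.
No unit productions to eliminate.
TERM: introduce B -> c, A -> g and substitute in every rule of length ≥2.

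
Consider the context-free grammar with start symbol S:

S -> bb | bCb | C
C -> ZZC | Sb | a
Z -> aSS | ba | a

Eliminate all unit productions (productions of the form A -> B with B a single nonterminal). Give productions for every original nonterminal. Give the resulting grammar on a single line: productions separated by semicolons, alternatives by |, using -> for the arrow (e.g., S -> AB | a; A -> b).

S -> a | Sb | bb | ZZC | bCb; C -> a | Sb | ZZC; Z -> a | ba | aSS

Unit productions: S->C.
Unit pairs (A ⇒* B via units): (S,C).
S: inherits non-unit rules of {C, S} → Sb | ZZC | a | bCb | bb.
C: inherits non-unit rules of {C} → Sb | ZZC | a.
Z: inherits non-unit rules of {Z} → a | aSS | ba.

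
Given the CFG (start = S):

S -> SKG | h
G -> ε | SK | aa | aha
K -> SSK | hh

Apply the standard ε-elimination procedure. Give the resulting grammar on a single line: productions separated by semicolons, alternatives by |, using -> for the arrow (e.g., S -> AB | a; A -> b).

S -> h | SK | SKG; G -> SK | aa | aha; K -> hh | SSK

Nullable set: {G}.
S -> SKG: G nullable, giving SK | SKG.
Drop G -> ε.
Unchanged (no nullable symbols): S -> h; G -> SK; G -> aa; G -> aha; K -> SSK; K -> hh.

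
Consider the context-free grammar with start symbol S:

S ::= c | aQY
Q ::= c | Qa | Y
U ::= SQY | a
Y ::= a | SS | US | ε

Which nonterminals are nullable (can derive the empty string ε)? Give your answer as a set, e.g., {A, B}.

{Q, Y}

Directly nullable (have an ε-rule): {Y}.
Q is nullable via Q -> Y (every symbol on the right is already known nullable).
Not nullable: S, U — each has a terminal in every rule's right-hand side or depends on a non-nullable symbol.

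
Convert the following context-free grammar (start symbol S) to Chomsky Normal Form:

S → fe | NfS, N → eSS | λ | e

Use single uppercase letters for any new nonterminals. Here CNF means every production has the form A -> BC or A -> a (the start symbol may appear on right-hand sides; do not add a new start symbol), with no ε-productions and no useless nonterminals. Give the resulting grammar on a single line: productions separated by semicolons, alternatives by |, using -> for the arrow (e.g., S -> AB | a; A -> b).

Nullable: {N}; after ε-elimination: S -> fS | fe | NfS; N -> e | eSS.
No unit productions to eliminate.
TERM: introduce A -> e, B -> f and substitute in every rule of length ≥2.
BIN: N -> ASS becomes N -> AC, C -> SS; S -> NBS becomes S -> ND, D -> BS.

S -> BA | BS | ND; A -> e; B -> f; C -> SS; D -> BS; N -> e | AC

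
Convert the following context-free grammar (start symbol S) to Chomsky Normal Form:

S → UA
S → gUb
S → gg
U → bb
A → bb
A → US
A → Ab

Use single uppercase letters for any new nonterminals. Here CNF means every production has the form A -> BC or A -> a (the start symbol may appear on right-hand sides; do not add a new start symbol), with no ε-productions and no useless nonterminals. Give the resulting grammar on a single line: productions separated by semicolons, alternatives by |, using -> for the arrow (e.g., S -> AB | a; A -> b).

S -> CC | CD | UA; A -> AB | BB | US; B -> b; C -> g; D -> UB; U -> BB

No ε-productions.
No unit productions to eliminate.
TERM: introduce B -> b, C -> g and substitute in every rule of length ≥2.
BIN: S -> CUB becomes S -> CD, D -> UB.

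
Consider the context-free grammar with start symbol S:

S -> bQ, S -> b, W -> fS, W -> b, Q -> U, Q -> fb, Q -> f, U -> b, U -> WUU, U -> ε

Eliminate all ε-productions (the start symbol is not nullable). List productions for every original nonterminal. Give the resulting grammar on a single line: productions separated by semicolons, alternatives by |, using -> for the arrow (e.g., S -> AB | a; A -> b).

Nullable set: {Q, U}.
S -> bQ: Q nullable, giving b | bQ.
Q -> U: U nullable, giving U.
Drop U -> ε.
U -> WUU: U, U nullable, giving W | WU | WUU.
Unchanged (no nullable symbols): S -> b; Q -> f; Q -> fb; U -> b; W -> b; W -> fS.

S -> b | bQ; Q -> U | f | fb; U -> W | b | WU | WUU; W -> b | fS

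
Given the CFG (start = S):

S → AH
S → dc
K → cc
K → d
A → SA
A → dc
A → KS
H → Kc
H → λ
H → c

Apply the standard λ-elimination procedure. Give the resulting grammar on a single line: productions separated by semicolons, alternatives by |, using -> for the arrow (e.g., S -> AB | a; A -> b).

Nullable set: {H}.
S -> AH: H nullable, giving A | AH.
Drop H -> λ.
Unchanged (no nullable symbols): S -> dc; A -> KS; A -> SA; A -> dc; H -> Kc; H -> c; K -> cc; K -> d.

S -> A | AH | dc; A -> KS | SA | dc; H -> c | Kc; K -> d | cc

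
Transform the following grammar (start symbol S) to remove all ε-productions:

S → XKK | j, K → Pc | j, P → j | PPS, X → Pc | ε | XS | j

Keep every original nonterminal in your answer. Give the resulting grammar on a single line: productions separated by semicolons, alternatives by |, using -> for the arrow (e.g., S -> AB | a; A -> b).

Nullable set: {X}.
S -> XKK: X nullable, giving KK | XKK.
Drop X -> ε.
X -> XS: X nullable, giving S | XS.
Unchanged (no nullable symbols): S -> j; K -> Pc; K -> j; P -> PPS; P -> j; X -> Pc; X -> j.

S -> j | KK | XKK; K -> j | Pc; P -> j | PPS; X -> S | j | Pc | XS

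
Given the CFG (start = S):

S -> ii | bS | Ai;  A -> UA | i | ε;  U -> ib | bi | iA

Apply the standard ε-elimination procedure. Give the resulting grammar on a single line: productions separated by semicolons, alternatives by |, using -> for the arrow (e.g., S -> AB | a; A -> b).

Nullable set: {A}.
S -> Ai: A nullable, giving Ai | i.
Drop A -> ε.
A -> UA: A nullable, giving U | UA.
U -> iA: A nullable, giving i | iA.
Unchanged (no nullable symbols): S -> bS; S -> ii; A -> i; U -> bi; U -> ib.

S -> i | Ai | bS | ii; A -> U | i | UA; U -> i | bi | iA | ib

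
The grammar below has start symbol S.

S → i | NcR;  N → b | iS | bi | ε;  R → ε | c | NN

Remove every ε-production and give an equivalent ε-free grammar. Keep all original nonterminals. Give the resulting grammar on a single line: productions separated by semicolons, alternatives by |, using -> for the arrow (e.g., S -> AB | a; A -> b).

Nullable set: {N, R}.
S -> NcR: N, R nullable, giving Nc | NcR | c | cR.
Drop N -> ε.
Drop R -> ε.
R -> NN: N, N nullable, giving N | NN.
Unchanged (no nullable symbols): S -> i; N -> b; N -> bi; N -> iS; R -> c.

S -> c | i | Nc | cR | NcR; N -> b | bi | iS; R -> N | c | NN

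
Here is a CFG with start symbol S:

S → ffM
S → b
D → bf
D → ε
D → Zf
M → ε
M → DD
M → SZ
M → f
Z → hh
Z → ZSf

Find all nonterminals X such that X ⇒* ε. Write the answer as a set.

Directly nullable (have an ε-rule): {D, M}.
Not nullable: S, Z — each has a terminal in every rule's right-hand side or depends on a non-nullable symbol.

{D, M}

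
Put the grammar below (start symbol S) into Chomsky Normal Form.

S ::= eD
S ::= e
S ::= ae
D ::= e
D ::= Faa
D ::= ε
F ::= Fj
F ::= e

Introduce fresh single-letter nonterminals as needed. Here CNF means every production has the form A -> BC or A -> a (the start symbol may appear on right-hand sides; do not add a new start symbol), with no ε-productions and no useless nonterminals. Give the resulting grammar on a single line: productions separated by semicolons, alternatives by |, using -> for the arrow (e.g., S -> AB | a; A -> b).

Nullable: {D}; after ε-elimination: S -> e | ae | eD; D -> e | Faa; F -> e | Fj.
No unit productions to eliminate.
TERM: introduce A -> a, C -> e, B -> j and substitute in every rule of length ≥2.
BIN: D -> FAA becomes D -> FE, E -> AA.

S -> e | AC | CD; A -> a; B -> j; C -> e; D -> e | FE; E -> AA; F -> e | FB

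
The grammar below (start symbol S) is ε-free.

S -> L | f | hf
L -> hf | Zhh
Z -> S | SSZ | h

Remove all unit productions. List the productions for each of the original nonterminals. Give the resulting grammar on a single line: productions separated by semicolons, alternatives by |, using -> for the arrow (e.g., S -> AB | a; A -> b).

Unit productions: S->L, Z->S.
Unit pairs (A ⇒* B via units): (S,L), (Z,L), (Z,S).
S: inherits non-unit rules of {L, S} → Zhh | f | hf.
L: inherits non-unit rules of {L} → Zhh | hf.
Z: inherits non-unit rules of {L, S, Z} → SSZ | Zhh | f | h | hf.

S -> f | hf | Zhh; L -> hf | Zhh; Z -> f | h | hf | SSZ | Zhh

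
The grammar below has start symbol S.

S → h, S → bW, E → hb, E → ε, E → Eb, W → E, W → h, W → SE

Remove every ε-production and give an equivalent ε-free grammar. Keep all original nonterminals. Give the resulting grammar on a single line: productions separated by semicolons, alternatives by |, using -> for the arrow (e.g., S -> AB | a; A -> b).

S -> b | h | bW; E -> b | Eb | hb; W -> E | S | h | SE

Nullable set: {E, W}.
S -> bW: W nullable, giving b | bW.
Drop E -> ε.
E -> Eb: E nullable, giving Eb | b.
W -> E: E nullable, giving E.
W -> SE: E nullable, giving S | SE.
Unchanged (no nullable symbols): S -> h; E -> hb; W -> h.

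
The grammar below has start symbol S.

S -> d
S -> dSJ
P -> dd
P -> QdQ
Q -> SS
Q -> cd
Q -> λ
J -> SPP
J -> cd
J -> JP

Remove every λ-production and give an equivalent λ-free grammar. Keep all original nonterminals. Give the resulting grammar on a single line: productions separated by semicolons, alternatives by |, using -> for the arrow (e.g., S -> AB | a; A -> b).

S -> d | dSJ; J -> JP | cd | SPP; P -> d | Qd | dQ | dd | QdQ; Q -> SS | cd

Nullable set: {Q}.
P -> QdQ: Q, Q nullable, giving Qd | QdQ | d | dQ.
Drop Q -> λ.
Unchanged (no nullable symbols): S -> d; S -> dSJ; J -> JP; J -> SPP; J -> cd; P -> dd; Q -> SS; Q -> cd.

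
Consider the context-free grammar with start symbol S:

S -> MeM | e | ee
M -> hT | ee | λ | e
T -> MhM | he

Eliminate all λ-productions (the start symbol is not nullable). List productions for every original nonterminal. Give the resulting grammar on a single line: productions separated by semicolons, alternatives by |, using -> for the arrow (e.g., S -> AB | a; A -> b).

S -> e | Me | eM | ee | MeM; M -> e | ee | hT; T -> h | Mh | hM | he | MhM

Nullable set: {M}.
S -> MeM: M, M nullable, giving Me | MeM | e | eM.
Drop M -> λ.
T -> MhM: M, M nullable, giving Mh | MhM | h | hM.
Unchanged (no nullable symbols): S -> e; S -> ee; M -> e; M -> ee; M -> hT; T -> he.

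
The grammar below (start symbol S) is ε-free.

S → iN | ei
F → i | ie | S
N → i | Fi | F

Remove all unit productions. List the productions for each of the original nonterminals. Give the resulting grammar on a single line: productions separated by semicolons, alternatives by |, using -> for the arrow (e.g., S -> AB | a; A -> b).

S -> ei | iN; F -> i | ei | iN | ie; N -> i | Fi | ei | iN | ie

Unit productions: F->S, N->F.
Unit pairs (A ⇒* B via units): (F,S), (N,F), (N,S).
S: inherits non-unit rules of {S} → ei | iN.
F: inherits non-unit rules of {F, S} → ei | i | iN | ie.
N: inherits non-unit rules of {F, N, S} → Fi | ei | i | iN | ie.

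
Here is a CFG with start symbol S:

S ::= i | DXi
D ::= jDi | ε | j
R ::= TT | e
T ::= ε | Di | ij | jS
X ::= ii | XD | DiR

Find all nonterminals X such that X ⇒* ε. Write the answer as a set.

Directly nullable (have an ε-rule): {D, T}.
R is nullable via R -> TT (every symbol on the right is already known nullable).
Not nullable: S, X — each has a terminal in every rule's right-hand side or depends on a non-nullable symbol.

{D, R, T}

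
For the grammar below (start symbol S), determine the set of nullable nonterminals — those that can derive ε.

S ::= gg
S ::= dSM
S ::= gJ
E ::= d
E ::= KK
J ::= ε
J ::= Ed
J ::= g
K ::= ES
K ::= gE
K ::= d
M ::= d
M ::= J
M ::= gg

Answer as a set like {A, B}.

Directly nullable (have an ε-rule): {J}.
M is nullable via M -> J (every symbol on the right is already known nullable).
Not nullable: E, K, S — each has a terminal in every rule's right-hand side or depends on a non-nullable symbol.

{J, M}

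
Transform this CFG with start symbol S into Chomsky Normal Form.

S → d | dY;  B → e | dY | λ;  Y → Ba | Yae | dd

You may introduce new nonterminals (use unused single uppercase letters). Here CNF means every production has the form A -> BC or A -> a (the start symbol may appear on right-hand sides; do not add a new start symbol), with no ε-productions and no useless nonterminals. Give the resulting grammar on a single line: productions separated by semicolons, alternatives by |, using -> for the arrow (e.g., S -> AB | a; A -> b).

Nullable: {B}; after ε-elimination: S -> d | dY; B -> e | dY; Y -> a | Ba | dd | Yae.
No unit productions to eliminate.
TERM: introduce C -> a, A -> d, D -> e and substitute in every rule of length ≥2.
BIN: Y -> YCD becomes Y -> YE, E -> CD.

S -> d | AY; A -> d; B -> e | AY; C -> a; D -> e; E -> CD; Y -> a | AA | BC | YE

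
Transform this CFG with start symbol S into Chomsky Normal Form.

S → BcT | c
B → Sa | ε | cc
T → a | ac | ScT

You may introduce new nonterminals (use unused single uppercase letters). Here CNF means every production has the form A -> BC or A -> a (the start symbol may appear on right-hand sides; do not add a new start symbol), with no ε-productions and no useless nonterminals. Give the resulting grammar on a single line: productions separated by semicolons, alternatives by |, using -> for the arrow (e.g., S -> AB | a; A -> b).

S -> c | BD | CT; A -> a; B -> CC | SA; C -> c; D -> CT; E -> CT; T -> a | AC | SE

Nullable: {B}; after ε-elimination: S -> c | cT | BcT; B -> Sa | cc; T -> a | ac | ScT.
No unit productions to eliminate.
TERM: introduce A -> a, C -> c and substitute in every rule of length ≥2.
BIN: S -> BCT becomes S -> BD, D -> CT; T -> SCT becomes T -> SE, E -> CT.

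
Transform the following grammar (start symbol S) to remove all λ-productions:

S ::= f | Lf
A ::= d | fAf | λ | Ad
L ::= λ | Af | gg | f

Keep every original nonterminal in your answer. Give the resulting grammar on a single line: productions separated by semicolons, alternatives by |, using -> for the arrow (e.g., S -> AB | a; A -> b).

S -> f | Lf; A -> d | Ad | ff | fAf; L -> f | Af | gg

Nullable set: {A, L}.
S -> Lf: L nullable, giving Lf | f.
Drop A -> λ.
A -> Ad: A nullable, giving Ad | d.
A -> fAf: A nullable, giving fAf | ff.
Drop L -> λ.
L -> Af: A nullable, giving Af | f.
Unchanged (no nullable symbols): S -> f; A -> d; L -> f; L -> gg.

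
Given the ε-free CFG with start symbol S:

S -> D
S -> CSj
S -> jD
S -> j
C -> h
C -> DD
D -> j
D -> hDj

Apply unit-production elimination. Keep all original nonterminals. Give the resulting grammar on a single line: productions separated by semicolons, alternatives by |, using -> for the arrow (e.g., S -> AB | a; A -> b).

S -> j | jD | CSj | hDj; C -> h | DD; D -> j | hDj

Unit productions: S->D.
Unit pairs (A ⇒* B via units): (S,D).
S: inherits non-unit rules of {D, S} → CSj | hDj | j | jD.
C: inherits non-unit rules of {C} → DD | h.
D: inherits non-unit rules of {D} → hDj | j.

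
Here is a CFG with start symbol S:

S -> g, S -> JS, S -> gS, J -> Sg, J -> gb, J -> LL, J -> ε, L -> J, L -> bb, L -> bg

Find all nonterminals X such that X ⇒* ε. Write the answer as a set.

{J, L}

Directly nullable (have an ε-rule): {J}.
L is nullable via L -> J (every symbol on the right is already known nullable).
Not nullable: S — each has a terminal in every rule's right-hand side or depends on a non-nullable symbol.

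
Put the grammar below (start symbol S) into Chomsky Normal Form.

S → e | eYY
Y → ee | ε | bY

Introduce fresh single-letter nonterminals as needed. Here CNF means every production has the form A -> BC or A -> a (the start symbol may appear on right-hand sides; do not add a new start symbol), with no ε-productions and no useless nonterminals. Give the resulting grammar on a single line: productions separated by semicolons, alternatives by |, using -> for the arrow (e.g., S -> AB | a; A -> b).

S -> e | AC | AY; A -> e; B -> b; C -> YY; Y -> b | AA | BY

Nullable: {Y}; after ε-elimination: S -> e | eY | eYY; Y -> b | bY | ee.
No unit productions to eliminate.
TERM: introduce B -> b, A -> e and substitute in every rule of length ≥2.
BIN: S -> AYY becomes S -> AC, C -> YY.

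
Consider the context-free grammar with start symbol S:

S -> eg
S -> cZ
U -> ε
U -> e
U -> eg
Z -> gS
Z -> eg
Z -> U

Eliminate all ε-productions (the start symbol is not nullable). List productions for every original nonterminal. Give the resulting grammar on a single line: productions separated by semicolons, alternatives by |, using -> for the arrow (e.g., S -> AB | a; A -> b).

S -> c | cZ | eg; U -> e | eg; Z -> U | eg | gS

Nullable set: {U, Z}.
S -> cZ: Z nullable, giving c | cZ.
Drop U -> ε.
Z -> U: U nullable, giving U.
Unchanged (no nullable symbols): S -> eg; U -> e; U -> eg; Z -> eg; Z -> gS.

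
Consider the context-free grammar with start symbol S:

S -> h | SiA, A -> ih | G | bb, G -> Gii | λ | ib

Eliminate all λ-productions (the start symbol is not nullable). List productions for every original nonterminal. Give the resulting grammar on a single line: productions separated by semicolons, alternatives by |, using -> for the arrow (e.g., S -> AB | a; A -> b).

Nullable set: {A, G}.
S -> SiA: A nullable, giving Si | SiA.
A -> G: G nullable, giving G.
Drop G -> λ.
G -> Gii: G nullable, giving Gii | ii.
Unchanged (no nullable symbols): S -> h; A -> bb; A -> ih; G -> ib.

S -> h | Si | SiA; A -> G | bb | ih; G -> ib | ii | Gii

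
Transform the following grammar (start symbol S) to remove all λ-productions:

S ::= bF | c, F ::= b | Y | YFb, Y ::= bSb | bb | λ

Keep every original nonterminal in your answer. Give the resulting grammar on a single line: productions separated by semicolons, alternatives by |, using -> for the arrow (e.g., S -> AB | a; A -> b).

S -> b | c | bF; F -> Y | b | Fb | Yb | YFb; Y -> bb | bSb

Nullable set: {F, Y}.
S -> bF: F nullable, giving b | bF.
F -> Y: Y nullable, giving Y.
F -> YFb: Y, F nullable, giving Fb | YFb | Yb | b.
Drop Y -> λ.
Unchanged (no nullable symbols): S -> c; F -> b; Y -> bSb; Y -> bb.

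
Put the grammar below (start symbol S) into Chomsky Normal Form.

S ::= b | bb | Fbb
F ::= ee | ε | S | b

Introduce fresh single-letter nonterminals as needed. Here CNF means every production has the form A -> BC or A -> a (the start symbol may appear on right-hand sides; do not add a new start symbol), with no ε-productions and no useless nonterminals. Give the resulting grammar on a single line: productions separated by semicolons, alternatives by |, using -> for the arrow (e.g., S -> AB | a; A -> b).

Nullable: {F}; after ε-elimination: S -> b | bb | Fbb; F -> S | b | ee.
After unit-elimination: S -> b | bb | Fbb; F -> b | bb | ee | Fbb.
TERM: introduce A -> b, B -> e and substitute in every rule of length ≥2.
BIN: F -> FAA becomes F -> FC, C -> AA; S -> FAA becomes S -> FD, D -> AA.

S -> b | AA | FD; A -> b; B -> e; C -> AA; D -> AA; F -> b | AA | BB | FC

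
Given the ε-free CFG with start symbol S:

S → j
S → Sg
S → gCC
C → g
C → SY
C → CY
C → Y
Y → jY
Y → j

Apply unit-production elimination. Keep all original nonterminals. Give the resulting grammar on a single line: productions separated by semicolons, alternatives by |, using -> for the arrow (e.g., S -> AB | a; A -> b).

Unit productions: C->Y.
Unit pairs (A ⇒* B via units): (C,Y).
S: inherits non-unit rules of {S} → Sg | gCC | j.
C: inherits non-unit rules of {C, Y} → CY | SY | g | j | jY.
Y: inherits non-unit rules of {Y} → j | jY.

S -> j | Sg | gCC; C -> g | j | CY | SY | jY; Y -> j | jY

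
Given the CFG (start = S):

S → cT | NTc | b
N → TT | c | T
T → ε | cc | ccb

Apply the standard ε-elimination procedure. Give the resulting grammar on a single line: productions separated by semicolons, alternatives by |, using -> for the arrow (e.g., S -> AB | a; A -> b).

S -> b | c | Nc | Tc | cT | NTc; N -> T | c | TT; T -> cc | ccb

Nullable set: {N, T}.
S -> NTc: N, T nullable, giving NTc | Nc | Tc | c.
S -> cT: T nullable, giving c | cT.
N -> T: T nullable, giving T.
N -> TT: T, T nullable, giving T | TT.
Drop T -> ε.
Unchanged (no nullable symbols): S -> b; N -> c; T -> cc; T -> ccb.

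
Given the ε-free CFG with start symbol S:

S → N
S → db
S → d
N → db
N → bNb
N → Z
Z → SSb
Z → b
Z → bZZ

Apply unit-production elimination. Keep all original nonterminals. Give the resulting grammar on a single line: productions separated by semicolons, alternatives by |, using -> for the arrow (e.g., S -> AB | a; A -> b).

Unit productions: N->Z, S->N.
Unit pairs (A ⇒* B via units): (N,Z), (S,N), (S,Z).
S: inherits non-unit rules of {N, S, Z} → SSb | b | bNb | bZZ | d | db.
N: inherits non-unit rules of {N, Z} → SSb | b | bNb | bZZ | db.
Z: inherits non-unit rules of {Z} → SSb | b | bZZ.

S -> b | d | db | SSb | bNb | bZZ; N -> b | db | SSb | bNb | bZZ; Z -> b | SSb | bZZ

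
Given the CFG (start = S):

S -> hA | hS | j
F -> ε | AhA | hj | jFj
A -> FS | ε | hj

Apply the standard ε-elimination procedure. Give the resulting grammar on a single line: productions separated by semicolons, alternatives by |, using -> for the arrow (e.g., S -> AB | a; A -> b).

S -> h | j | hA | hS; A -> S | FS | hj; F -> h | Ah | hA | hj | jj | AhA | jFj

Nullable set: {A, F}.
S -> hA: A nullable, giving h | hA.
Drop A -> ε.
A -> FS: F nullable, giving FS | S.
Drop F -> ε.
F -> AhA: A, A nullable, giving Ah | AhA | h | hA.
F -> jFj: F nullable, giving jFj | jj.
Unchanged (no nullable symbols): S -> hS; S -> j; A -> hj; F -> hj.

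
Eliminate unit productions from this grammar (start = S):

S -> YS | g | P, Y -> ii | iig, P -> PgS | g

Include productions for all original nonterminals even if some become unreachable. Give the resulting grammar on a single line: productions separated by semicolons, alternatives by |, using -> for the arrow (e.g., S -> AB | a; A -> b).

Unit productions: S->P.
Unit pairs (A ⇒* B via units): (S,P).
S: inherits non-unit rules of {P, S} → PgS | YS | g.
P: inherits non-unit rules of {P} → PgS | g.
Y: inherits non-unit rules of {Y} → ii | iig.

S -> g | YS | PgS; P -> g | PgS; Y -> ii | iig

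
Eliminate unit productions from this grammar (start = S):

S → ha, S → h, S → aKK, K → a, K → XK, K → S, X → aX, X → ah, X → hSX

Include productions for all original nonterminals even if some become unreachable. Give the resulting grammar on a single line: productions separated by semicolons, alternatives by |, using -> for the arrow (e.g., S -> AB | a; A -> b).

Unit productions: K->S.
Unit pairs (A ⇒* B via units): (K,S).
S: inherits non-unit rules of {S} → aKK | h | ha.
K: inherits non-unit rules of {K, S} → XK | a | aKK | h | ha.
X: inherits non-unit rules of {X} → aX | ah | hSX.

S -> h | ha | aKK; K -> a | h | XK | ha | aKK; X -> aX | ah | hSX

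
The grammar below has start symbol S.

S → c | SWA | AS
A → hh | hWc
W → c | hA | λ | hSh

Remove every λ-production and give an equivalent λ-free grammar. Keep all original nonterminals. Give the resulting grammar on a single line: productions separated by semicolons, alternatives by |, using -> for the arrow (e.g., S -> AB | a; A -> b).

S -> c | AS | SA | SWA; A -> hc | hh | hWc; W -> c | hA | hSh

Nullable set: {W}.
S -> SWA: W nullable, giving SA | SWA.
A -> hWc: W nullable, giving hWc | hc.
Drop W -> λ.
Unchanged (no nullable symbols): S -> AS; S -> c; A -> hh; W -> c; W -> hA; W -> hSh.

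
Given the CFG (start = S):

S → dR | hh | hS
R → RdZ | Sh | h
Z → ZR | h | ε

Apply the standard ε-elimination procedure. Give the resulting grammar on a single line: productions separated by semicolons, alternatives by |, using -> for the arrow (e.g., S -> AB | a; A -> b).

S -> dR | hS | hh; R -> h | Rd | Sh | RdZ; Z -> R | h | ZR

Nullable set: {Z}.
R -> RdZ: Z nullable, giving Rd | RdZ.
Drop Z -> ε.
Z -> ZR: Z nullable, giving R | ZR.
Unchanged (no nullable symbols): S -> dR; S -> hS; S -> hh; R -> Sh; R -> h; Z -> h.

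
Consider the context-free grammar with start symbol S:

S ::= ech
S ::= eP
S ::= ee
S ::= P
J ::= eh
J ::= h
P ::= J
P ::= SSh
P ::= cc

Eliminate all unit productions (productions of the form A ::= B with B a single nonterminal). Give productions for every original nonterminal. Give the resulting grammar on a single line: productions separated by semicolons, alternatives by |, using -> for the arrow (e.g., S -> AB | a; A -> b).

Unit productions: P->J, S->P.
Unit pairs (A ⇒* B via units): (P,J), (S,J), (S,P).
S: inherits non-unit rules of {J, P, S} → SSh | cc | eP | ech | ee | eh | h.
J: inherits non-unit rules of {J} → eh | h.
P: inherits non-unit rules of {J, P} → SSh | cc | eh | h.

S -> h | cc | eP | ee | eh | SSh | ech; J -> h | eh; P -> h | cc | eh | SSh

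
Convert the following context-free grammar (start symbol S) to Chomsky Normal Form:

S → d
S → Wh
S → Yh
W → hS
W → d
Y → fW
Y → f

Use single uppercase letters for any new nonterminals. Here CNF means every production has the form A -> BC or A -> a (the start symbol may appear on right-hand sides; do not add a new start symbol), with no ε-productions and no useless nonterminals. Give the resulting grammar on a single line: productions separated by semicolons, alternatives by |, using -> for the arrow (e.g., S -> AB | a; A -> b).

No ε-productions.
No unit productions to eliminate.
TERM: introduce B -> f, A -> h and substitute in every rule of length ≥2.

S -> d | WA | YA; A -> h; B -> f; W -> d | AS; Y -> f | BW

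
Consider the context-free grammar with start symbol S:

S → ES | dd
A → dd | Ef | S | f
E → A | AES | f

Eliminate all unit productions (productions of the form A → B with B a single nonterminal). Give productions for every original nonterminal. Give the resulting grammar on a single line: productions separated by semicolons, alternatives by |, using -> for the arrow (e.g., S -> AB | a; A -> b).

Unit productions: A->S, E->A.
Unit pairs (A ⇒* B via units): (A,S), (E,A), (E,S).
S: inherits non-unit rules of {S} → ES | dd.
A: inherits non-unit rules of {A, S} → ES | Ef | dd | f.
E: inherits non-unit rules of {A, E, S} → AES | ES | Ef | dd | f.

S -> ES | dd; A -> f | ES | Ef | dd; E -> f | ES | Ef | dd | AES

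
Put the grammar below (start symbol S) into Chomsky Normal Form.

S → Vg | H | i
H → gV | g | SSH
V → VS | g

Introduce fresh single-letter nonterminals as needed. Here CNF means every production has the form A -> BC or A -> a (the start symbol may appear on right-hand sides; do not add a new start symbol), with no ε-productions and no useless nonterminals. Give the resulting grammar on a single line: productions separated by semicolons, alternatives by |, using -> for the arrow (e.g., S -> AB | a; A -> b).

No ε-productions.
After unit-elimination: S -> g | i | Vg | gV | SSH; H -> g | gV | SSH; V -> g | VS.
TERM: introduce A -> g and substitute in every rule of length ≥2.
BIN: H -> SSH becomes H -> SB, B -> SH; S -> SSH becomes S -> SC, C -> SH.

S -> g | i | AV | SC | VA; A -> g; B -> SH; C -> SH; H -> g | AV | SB; V -> g | VS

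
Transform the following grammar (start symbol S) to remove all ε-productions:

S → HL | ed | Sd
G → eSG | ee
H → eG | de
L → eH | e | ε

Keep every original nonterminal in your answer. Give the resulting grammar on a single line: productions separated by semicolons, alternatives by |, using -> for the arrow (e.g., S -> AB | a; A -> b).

Nullable set: {L}.
S -> HL: L nullable, giving H | HL.
Drop L -> ε.
Unchanged (no nullable symbols): S -> Sd; S -> ed; G -> eSG; G -> ee; H -> de; H -> eG; L -> e; L -> eH.

S -> H | HL | Sd | ed; G -> ee | eSG; H -> de | eG; L -> e | eH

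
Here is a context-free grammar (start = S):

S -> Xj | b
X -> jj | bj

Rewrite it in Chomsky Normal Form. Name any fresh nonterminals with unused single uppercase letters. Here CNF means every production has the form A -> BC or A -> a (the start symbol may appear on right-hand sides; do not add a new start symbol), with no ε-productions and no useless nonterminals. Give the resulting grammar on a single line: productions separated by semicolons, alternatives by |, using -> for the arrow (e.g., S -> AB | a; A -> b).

S -> b | XA; A -> j; B -> b; X -> AA | BA

No ε-productions.
No unit productions to eliminate.
TERM: introduce B -> b, A -> j and substitute in every rule of length ≥2.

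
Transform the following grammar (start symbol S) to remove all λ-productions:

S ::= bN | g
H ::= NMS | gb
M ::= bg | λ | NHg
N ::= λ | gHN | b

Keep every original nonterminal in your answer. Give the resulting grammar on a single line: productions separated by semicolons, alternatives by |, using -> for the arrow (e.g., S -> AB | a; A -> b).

Nullable set: {M, N}.
S -> bN: N nullable, giving b | bN.
H -> NMS: N, M nullable, giving MS | NMS | NS | S.
Drop M -> λ.
M -> NHg: N nullable, giving Hg | NHg.
Drop N -> λ.
N -> gHN: N nullable, giving gH | gHN.
Unchanged (no nullable symbols): S -> g; H -> gb; M -> bg; N -> b.

S -> b | g | bN; H -> S | MS | NS | gb | NMS; M -> Hg | bg | NHg; N -> b | gH | gHN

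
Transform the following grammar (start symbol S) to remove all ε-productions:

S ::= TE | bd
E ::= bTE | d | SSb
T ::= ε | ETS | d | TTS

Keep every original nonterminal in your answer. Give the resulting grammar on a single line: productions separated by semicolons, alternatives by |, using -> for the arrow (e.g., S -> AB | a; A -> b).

S -> E | TE | bd; E -> d | bE | SSb | bTE; T -> S | d | ES | TS | ETS | TTS

Nullable set: {T}.
S -> TE: T nullable, giving E | TE.
E -> bTE: T nullable, giving bE | bTE.
Drop T -> ε.
T -> ETS: T nullable, giving ES | ETS.
T -> TTS: T, T nullable, giving S | TS | TTS.
Unchanged (no nullable symbols): S -> bd; E -> SSb; E -> d; T -> d.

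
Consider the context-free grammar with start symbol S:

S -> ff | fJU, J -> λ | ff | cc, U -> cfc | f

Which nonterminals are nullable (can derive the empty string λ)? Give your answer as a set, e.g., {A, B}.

Directly nullable (have an ε-rule): {J}.
Not nullable: S, U — each has a terminal in every rule's right-hand side or depends on a non-nullable symbol.

{J}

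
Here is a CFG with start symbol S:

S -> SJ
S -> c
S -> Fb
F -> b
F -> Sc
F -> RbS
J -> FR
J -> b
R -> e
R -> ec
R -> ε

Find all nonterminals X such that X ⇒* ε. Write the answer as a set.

Directly nullable (have an ε-rule): {R}.
Not nullable: F, J, S — each has a terminal in every rule's right-hand side or depends on a non-nullable symbol.

{R}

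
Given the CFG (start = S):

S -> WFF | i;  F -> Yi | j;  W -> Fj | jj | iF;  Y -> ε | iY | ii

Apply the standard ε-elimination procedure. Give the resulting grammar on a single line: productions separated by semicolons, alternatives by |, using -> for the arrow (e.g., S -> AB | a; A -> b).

S -> i | WFF; F -> i | j | Yi; W -> Fj | iF | jj; Y -> i | iY | ii

Nullable set: {Y}.
F -> Yi: Y nullable, giving Yi | i.
Drop Y -> ε.
Y -> iY: Y nullable, giving i | iY.
Unchanged (no nullable symbols): S -> WFF; S -> i; F -> j; W -> Fj; W -> iF; W -> jj; Y -> ii.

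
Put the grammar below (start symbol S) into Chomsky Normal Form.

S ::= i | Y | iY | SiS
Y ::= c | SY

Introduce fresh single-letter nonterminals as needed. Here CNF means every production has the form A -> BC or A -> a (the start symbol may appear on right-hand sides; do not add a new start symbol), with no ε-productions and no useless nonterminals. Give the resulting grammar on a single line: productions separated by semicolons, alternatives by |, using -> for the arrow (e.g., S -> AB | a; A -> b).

No ε-productions.
After unit-elimination: S -> c | i | SY | iY | SiS; Y -> c | SY.
TERM: introduce A -> i and substitute in every rule of length ≥2.
BIN: S -> SAS becomes S -> SB, B -> AS.

S -> c | i | AY | SB | SY; A -> i; B -> AS; Y -> c | SY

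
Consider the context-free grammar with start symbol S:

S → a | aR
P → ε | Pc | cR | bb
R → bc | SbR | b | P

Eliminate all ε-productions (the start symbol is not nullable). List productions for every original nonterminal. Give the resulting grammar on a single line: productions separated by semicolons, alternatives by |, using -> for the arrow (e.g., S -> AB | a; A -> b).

Nullable set: {P, R}.
S -> aR: R nullable, giving a | aR.
Drop P -> ε.
P -> Pc: P nullable, giving Pc | c.
P -> cR: R nullable, giving c | cR.
R -> P: P nullable, giving P.
R -> SbR: R nullable, giving Sb | SbR.
Unchanged (no nullable symbols): S -> a; P -> bb; R -> b; R -> bc.

S -> a | aR; P -> c | Pc | bb | cR; R -> P | b | Sb | bc | SbR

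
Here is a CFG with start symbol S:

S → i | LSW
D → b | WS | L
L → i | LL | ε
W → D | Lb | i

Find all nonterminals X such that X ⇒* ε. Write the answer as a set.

Directly nullable (have an ε-rule): {L}.
D is nullable via D -> L (every symbol on the right is already known nullable).
W is nullable via W -> D (every symbol on the right is already known nullable).
Not nullable: S — each has a terminal in every rule's right-hand side or depends on a non-nullable symbol.

{D, L, W}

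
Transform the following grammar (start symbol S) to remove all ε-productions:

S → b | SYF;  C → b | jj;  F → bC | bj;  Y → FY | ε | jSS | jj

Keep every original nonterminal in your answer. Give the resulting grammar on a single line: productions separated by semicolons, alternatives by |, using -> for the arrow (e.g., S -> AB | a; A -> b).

S -> b | SF | SYF; C -> b | jj; F -> bC | bj; Y -> F | FY | jj | jSS

Nullable set: {Y}.
S -> SYF: Y nullable, giving SF | SYF.
Drop Y -> ε.
Y -> FY: Y nullable, giving F | FY.
Unchanged (no nullable symbols): S -> b; C -> b; C -> jj; F -> bC; F -> bj; Y -> jSS; Y -> jj.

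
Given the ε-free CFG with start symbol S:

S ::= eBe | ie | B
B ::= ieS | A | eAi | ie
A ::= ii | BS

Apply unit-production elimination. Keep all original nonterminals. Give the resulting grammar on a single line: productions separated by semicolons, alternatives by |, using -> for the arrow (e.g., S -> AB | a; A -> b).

S -> BS | ie | ii | eAi | eBe | ieS; A -> BS | ii; B -> BS | ie | ii | eAi | ieS

Unit productions: B->A, S->B.
Unit pairs (A ⇒* B via units): (B,A), (S,A), (S,B).
S: inherits non-unit rules of {A, B, S} → BS | eAi | eBe | ie | ieS | ii.
A: inherits non-unit rules of {A} → BS | ii.
B: inherits non-unit rules of {A, B} → BS | eAi | ie | ieS | ii.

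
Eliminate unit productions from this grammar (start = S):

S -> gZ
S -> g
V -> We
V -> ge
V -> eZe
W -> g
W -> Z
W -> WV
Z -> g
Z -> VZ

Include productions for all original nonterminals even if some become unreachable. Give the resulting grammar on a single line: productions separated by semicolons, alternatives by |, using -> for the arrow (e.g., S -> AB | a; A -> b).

S -> g | gZ; V -> We | ge | eZe; W -> g | VZ | WV; Z -> g | VZ

Unit productions: W->Z.
Unit pairs (A ⇒* B via units): (W,Z).
S: inherits non-unit rules of {S} → g | gZ.
V: inherits non-unit rules of {V} → We | eZe | ge.
W: inherits non-unit rules of {W, Z} → VZ | WV | g.
Z: inherits non-unit rules of {Z} → VZ | g.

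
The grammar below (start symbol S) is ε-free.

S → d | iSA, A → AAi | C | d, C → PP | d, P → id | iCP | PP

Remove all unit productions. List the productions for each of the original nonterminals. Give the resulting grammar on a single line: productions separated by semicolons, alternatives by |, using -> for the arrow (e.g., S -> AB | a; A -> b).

Unit productions: A->C.
Unit pairs (A ⇒* B via units): (A,C).
S: inherits non-unit rules of {S} → d | iSA.
A: inherits non-unit rules of {A, C} → AAi | PP | d.
C: inherits non-unit rules of {C} → PP | d.
P: inherits non-unit rules of {P} → PP | iCP | id.

S -> d | iSA; A -> d | PP | AAi; C -> d | PP; P -> PP | id | iCP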